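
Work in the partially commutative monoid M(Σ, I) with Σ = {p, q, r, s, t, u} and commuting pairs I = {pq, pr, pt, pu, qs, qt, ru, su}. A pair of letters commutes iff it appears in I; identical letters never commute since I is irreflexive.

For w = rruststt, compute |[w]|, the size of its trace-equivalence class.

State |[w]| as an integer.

4

0(r) covers ∅
1(r) covers 0:r
2(u) covers ∅
3(s) covers 1:r
4(t) covers 2:u, 3:s
5(s) covers 4:t
6(t) covers 5:s
7(t) covers 6:t
floor of heap: 0:r, 2:u
completions by unplaced set U, small U first (add the entries for U minus each lowest piece of U):
  |U|=1: {7}:1
  |U|=2: {6,7}:1
  |U|=3: {5,6,7}:1
  |U|=4: {4,5,6,7}:1
  |U|=5: {2,4,5,6,7}:1  {3,4,5,6,7}:1
  |U|=6: {1,3,4,5,6,7}:1  {2,3,4,5,6,7}:2
  start at 0(r): 3
  start at 2(u): 1
sum over floor = 4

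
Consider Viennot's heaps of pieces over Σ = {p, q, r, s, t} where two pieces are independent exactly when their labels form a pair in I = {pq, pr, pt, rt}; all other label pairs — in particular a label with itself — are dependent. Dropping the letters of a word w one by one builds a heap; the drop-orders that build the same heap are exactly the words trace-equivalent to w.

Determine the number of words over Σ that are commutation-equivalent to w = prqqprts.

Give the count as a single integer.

#0=p has no predecessor
#1=r has no predecessor
#2=q depends on [1:r]
#3=q depends on [2:q]
#4=p depends on [0:p]
#5=r depends on [3:q]
#6=t depends on [3:q]
#7=s depends on [4:p, 5:r, 6:t]
sources: [0:p, 1:r]
N(rest) = Σ N(rest − s) over sources s of rest; N(one piece) = 1:
  size 1 → [7]=1
  size 2 → [4,7]=1  [5,7]=1  [6,7]=1
  size 3 → [0,4,7]=1  [4,5,7]=2  [4,6,7]=2  [5,6,7]=2
  size 4 → [0,4,5,7]=3  [0,4,6,7]=3  [3,5,6,7]=2  [4,5,6,7]=6
  size 5 → [0,4,5,6,7]=12  [2,3,5,6,7]=2  [3,4,5,6,7]=8
  size 6 → [0,3,4,5,6,7]=20  [1,2,3,5,6,7]=2  [2,3,4,5,6,7]=10
  first=0(p) contributes 12
  first=1(r) contributes 30
|[w]| = 42

42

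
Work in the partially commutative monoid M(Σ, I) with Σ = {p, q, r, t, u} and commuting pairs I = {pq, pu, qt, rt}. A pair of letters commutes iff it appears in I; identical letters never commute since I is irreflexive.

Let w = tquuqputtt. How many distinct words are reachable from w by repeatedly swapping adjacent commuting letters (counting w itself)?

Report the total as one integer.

11

drop 0:t onto floor
drop 1:q onto floor
drop 2:u onto {0:t, 1:q}
drop 3:u onto {2:u}
drop 4:q onto {3:u}
drop 5:p onto {0:t}
drop 6:u onto {4:q}
drop 7:t onto {5:p, 6:u}
drop 8:t onto {7:t}
drop 9:t onto {8:t}
ground layer = {0:t, 1:q}
drop-orders for the pieces not yet dropped (sum over which currently-grounded one goes next):
  1 to go: {9} 1
  2 to go: {8,9} 1
  3 to go: {7,8,9} 1
  4 to go: {5,7,8,9} 1  {6,7,8,9} 1
  5 to go: {4,6,7,8,9} 1  {5,6,7,8,9} 2
  6 to go: {3,4,6,7,8,9} 1  {4,5,6,7,8,9} 3
  7 to go: {2,3,4,6,7,8,9} 1  {3,4,5,6,7,8,9} 4
  8 to go: {1,2,3,4,6,7,8,9} 1  {2,3,4,5,6,7,8,9} 5
  if 0:t drops first: 6 orders
  if 1:q drops first: 5 orders
heap linearizations: 11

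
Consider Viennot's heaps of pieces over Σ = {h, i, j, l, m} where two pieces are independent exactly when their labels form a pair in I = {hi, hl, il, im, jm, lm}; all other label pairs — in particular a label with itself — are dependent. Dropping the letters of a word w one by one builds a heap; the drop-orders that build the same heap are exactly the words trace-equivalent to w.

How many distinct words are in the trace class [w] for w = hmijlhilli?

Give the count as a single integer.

drop 0:h onto floor
drop 1:m onto {0:h}
drop 2:i onto floor
drop 3:j onto {0:h, 2:i}
drop 4:l onto {3:j}
drop 5:h onto {1:m, 3:j}
drop 6:i onto {3:j}
drop 7:l onto {4:l}
drop 8:l onto {7:l}
drop 9:i onto {6:i}
ground layer = {0:h, 2:i}
drop-orders for the pieces not yet dropped (sum over which currently-grounded one goes next):
  1 to go: {5} 1  {8} 1  {9} 1
  2 to go: {1,5} 1  {5,8} 2  {5,9} 2  {6,9} 1  {7,8} 1  {8,9} 2
  3 to go: {1,5,8} 3  {1,5,9} 3  {4,7,8} 1  {5,6,9} 3  {5,7,8} 3  {5,8,9} 6  {6,8,9} 3  {7,8,9} 3
  4 to go: {1,5,6,9} 6  {1,5,7,8} 6  {1,5,8,9} 12  {4,5,7,8} 4  {4,7,8,9} 4  {5,6,8,9} 12  {5,7,8,9} 12  {6,7,8,9} 6
  5 to go: {1,4,5,7,8} 10  {1,5,6,8,9} 30  {1,5,7,8,9} 30  {4,5,7,8,9} 20  {4,6,7,8,9} 10  {5,6,7,8,9} 30
  6 to go: {1,4,5,7,8,9} 60  {1,5,6,7,8,9} 90  {4,5,6,7,8,9} 60
  7 to go: {1,4,5,6,7,8,9} 210  {3,4,5,6,7,8,9} 60
  8 to go: {1,3,4,5,6,7,8,9} 270  {2,3,4,5,6,7,8,9} 60
  if 0:h drops first: 330 orders
  if 2:i drops first: 270 orders
heap linearizations: 600

600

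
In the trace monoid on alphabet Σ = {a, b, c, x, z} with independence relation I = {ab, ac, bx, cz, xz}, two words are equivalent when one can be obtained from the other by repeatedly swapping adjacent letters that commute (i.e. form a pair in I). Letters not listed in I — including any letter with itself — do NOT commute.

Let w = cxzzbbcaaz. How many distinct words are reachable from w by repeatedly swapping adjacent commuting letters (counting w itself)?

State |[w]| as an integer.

135

#0=c has no predecessor
#1=x depends on [0:c]
#2=z has no predecessor
#3=z depends on [2:z]
#4=b depends on [0:c, 3:z]
#5=b depends on [4:b]
#6=c depends on [1:x, 5:b]
#7=a depends on [1:x, 3:z]
#8=a depends on [7:a]
#9=z depends on [5:b, 8:a]
sources: [0:c, 2:z]
N(rest) = Σ N(rest − s) over sources s of rest; N(one piece) = 1:
  size 1 → [6]=1  [9]=1
  size 2 → [6,9]=2  [8,9]=1
  size 3 → [5,6,9]=2  [6,8,9]=3  [7,8,9]=1
  size 4 → [4,5,6,9]=2  [5,6,8,9]=5  [6,7,8,9]=4
  size 5 → [1,6,7,8,9]=4  [4,5,6,8,9]=7  [5,6,7,8,9]=9
  size 6 → [1,5,6,7,8,9]=13  [4,5,6,7,8,9]=16
  size 7 → [1,4,5,6,7,8,9]=29  [3,4,5,6,7,8,9]=16
  size 8 → [0,1,4,5,6,7,8,9]=29  [1,3,4,5,6,7,8,9]=45  [2,3,4,5,6,7,8,9]=16
  first=0(c) contributes 61
  first=2(z) contributes 74
|[w]| = 135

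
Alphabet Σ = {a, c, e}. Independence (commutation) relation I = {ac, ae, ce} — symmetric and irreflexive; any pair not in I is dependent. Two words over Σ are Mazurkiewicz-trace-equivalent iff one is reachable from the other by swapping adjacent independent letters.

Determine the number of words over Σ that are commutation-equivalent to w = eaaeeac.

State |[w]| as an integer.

140

piece 0:e — minimal
piece 1:a — minimal
piece 2:a rests on {1:a}
piece 3:e rests on {0:e}
piece 4:e rests on {3:e}
piece 5:a rests on {2:a}
piece 6:c — minimal
minimal pieces: {0:e, 1:a, 6:c}
ways to finish when only these pieces remain (= sum over removing one remaining piece with nothing left below it):
  1 left: {4}→1  {5}→1  {6}→1
  2 left: {2,5}→1  {3,4}→1  {4,5}→2  {4,6}→2  {5,6}→2
  3 left: {0,3,4}→1  {1,2,5}→1  {2,4,5}→3  {2,5,6}→3  {3,4,5}→3  {3,4,6}→3  {4,5,6}→6
  4 left: {0,3,4,5}→4  {0,3,4,6}→4  {1,2,4,5}→4  {1,2,5,6}→4  {2,3,4,5}→6  {2,4,5,6}→12  {3,4,5,6}→12
  5 left: {0,2,3,4,5}→10  {0,3,4,5,6}→20  {1,2,3,4,5}→10  {1,2,4,5,6}→20  {2,3,4,5,6}→30
  placing 0:e first → 60 extensions
  placing 1:a first → 60 extensions
  placing 6:c first → 20 extensions
total linear extensions = 140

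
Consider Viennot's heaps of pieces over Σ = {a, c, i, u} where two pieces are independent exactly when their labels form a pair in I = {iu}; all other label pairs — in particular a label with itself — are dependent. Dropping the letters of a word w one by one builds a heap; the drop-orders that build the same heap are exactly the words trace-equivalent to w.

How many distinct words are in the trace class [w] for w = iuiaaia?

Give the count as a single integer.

3

drop 0:i onto floor
drop 1:u onto floor
drop 2:i onto {0:i}
drop 3:a onto {1:u, 2:i}
drop 4:a onto {3:a}
drop 5:i onto {4:a}
drop 6:a onto {5:i}
ground layer = {0:i, 1:u}
drop-orders for the pieces not yet dropped (sum over which currently-grounded one goes next):
  1 to go: {6} 1
  2 to go: {5,6} 1
  3 to go: {4,5,6} 1
  4 to go: {3,4,5,6} 1
  5 to go: {1,3,4,5,6} 1  {2,3,4,5,6} 1
  if 0:i drops first: 2 orders
  if 1:u drops first: 1 orders
heap linearizations: 3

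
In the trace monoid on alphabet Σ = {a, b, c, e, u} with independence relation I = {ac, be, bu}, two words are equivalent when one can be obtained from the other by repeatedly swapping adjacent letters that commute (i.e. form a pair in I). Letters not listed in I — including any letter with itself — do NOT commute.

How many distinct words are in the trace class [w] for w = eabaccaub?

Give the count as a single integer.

12

#0=e has no predecessor
#1=a depends on [0:e]
#2=b depends on [1:a]
#3=a depends on [2:b]
#4=c depends on [2:b]
#5=c depends on [4:c]
#6=a depends on [3:a]
#7=u depends on [5:c, 6:a]
#8=b depends on [5:c, 6:a]
sources: [0:e]
N(rest) = Σ N(rest − s) over sources s of rest; N(one piece) = 1:
  size 1 → [7]=1  [8]=1
  size 2 → [7,8]=2
  size 3 → [5,7,8]=2  [6,7,8]=2
  size 4 → [3,6,7,8]=2  [4,5,7,8]=2  [5,6,7,8]=4
  size 5 → [3,5,6,7,8]=6  [4,5,6,7,8]=6
  size 6 → [3,4,5,6,7,8]=12
  size 7 → [2,3,4,5,6,7,8]=12
  first=0(e) contributes 12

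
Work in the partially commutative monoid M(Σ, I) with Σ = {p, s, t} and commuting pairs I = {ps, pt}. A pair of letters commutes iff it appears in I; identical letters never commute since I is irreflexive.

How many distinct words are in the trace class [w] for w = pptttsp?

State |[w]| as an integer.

35

0(p) covers ∅
1(p) covers 0:p
2(t) covers ∅
3(t) covers 2:t
4(t) covers 3:t
5(s) covers 4:t
6(p) covers 1:p
floor of heap: 0:p, 2:t
completions by unplaced set U, small U first (add the entries for U minus each lowest piece of U):
  |U|=1: {5}:1  {6}:1
  |U|=2: {1,6}:1  {4,5}:1  {5,6}:2
  |U|=3: {0,1,6}:1  {1,5,6}:3  {3,4,5}:1  {4,5,6}:3
  |U|=4: {0,1,5,6}:4  {1,4,5,6}:6  {2,3,4,5}:1  {3,4,5,6}:4
  |U|=5: {0,1,4,5,6}:10  {1,3,4,5,6}:10  {2,3,4,5,6}:5
  start at 0(p): 15
  start at 2(t): 20
sum over floor = 35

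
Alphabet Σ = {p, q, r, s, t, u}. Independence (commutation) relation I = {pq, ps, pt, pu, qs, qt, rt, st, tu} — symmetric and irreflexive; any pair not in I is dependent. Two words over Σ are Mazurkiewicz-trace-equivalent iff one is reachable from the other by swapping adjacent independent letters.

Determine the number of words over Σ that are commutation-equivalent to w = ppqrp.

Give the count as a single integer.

drop 0:p onto floor
drop 1:p onto {0:p}
drop 2:q onto floor
drop 3:r onto {1:p, 2:q}
drop 4:p onto {3:r}
ground layer = {0:p, 2:q}
drop-orders for the pieces not yet dropped (sum over which currently-grounded one goes next):
  1 to go: {4} 1
  2 to go: {3,4} 1
  3 to go: {1,3,4} 1  {2,3,4} 1
  if 0:p drops first: 2 orders
  if 2:q drops first: 1 orders
heap linearizations: 3

3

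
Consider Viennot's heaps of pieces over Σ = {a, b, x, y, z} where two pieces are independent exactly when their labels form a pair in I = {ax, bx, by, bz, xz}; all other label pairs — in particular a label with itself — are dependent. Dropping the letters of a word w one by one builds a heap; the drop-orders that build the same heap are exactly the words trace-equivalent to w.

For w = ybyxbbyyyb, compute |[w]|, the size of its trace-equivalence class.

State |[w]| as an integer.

210

drop 0:y onto floor
drop 1:b onto floor
drop 2:y onto {0:y}
drop 3:x onto {2:y}
drop 4:b onto {1:b}
drop 5:b onto {4:b}
drop 6:y onto {3:x}
drop 7:y onto {6:y}
drop 8:y onto {7:y}
drop 9:b onto {5:b}
ground layer = {0:y, 1:b}
drop-orders for the pieces not yet dropped (sum over which currently-grounded one goes next):
  1 to go: {8} 1  {9} 1
  2 to go: {5,9} 1  {7,8} 1  {8,9} 2
  3 to go: {4,5,9} 1  {5,8,9} 3  {6,7,8} 1  {7,8,9} 3
  4 to go: {1,4,5,9} 1  {3,6,7,8} 1  {4,5,8,9} 4  {5,7,8,9} 6  {6,7,8,9} 4
  5 to go: {1,4,5,8,9} 5  {2,3,6,7,8} 1  {3,6,7,8,9} 5  {4,5,7,8,9} 10  {5,6,7,8,9} 10
  6 to go: {0,2,3,6,7,8} 1  {1,4,5,7,8,9} 15  {2,3,6,7,8,9} 6  {3,5,6,7,8,9} 15  {4,5,6,7,8,9} 20
  7 to go: {0,2,3,6,7,8,9} 7  {1,4,5,6,7,8,9} 35  {2,3,5,6,7,8,9} 21  {3,4,5,6,7,8,9} 35
  8 to go: {0,2,3,5,6,7,8,9} 28  {1,3,4,5,6,7,8,9} 70  {2,3,4,5,6,7,8,9} 56
  if 0:y drops first: 126 orders
  if 1:b drops first: 84 orders
heap linearizations: 210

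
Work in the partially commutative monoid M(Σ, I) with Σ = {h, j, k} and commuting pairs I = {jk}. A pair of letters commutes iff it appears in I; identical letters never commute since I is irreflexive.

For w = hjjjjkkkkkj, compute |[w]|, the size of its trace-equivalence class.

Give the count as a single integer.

piece 0:h — minimal
piece 1:j rests on {0:h}
piece 2:j rests on {1:j}
piece 3:j rests on {2:j}
piece 4:j rests on {3:j}
piece 5:k rests on {0:h}
piece 6:k rests on {5:k}
piece 7:k rests on {6:k}
piece 8:k rests on {7:k}
piece 9:k rests on {8:k}
piece 10:j rests on {4:j}
minimal pieces: {0:h}
ways to finish when only these pieces remain (= sum over removing one remaining piece with nothing left below it):
  1 left: {9}→1  {10}→1
  2 left: {4,10}→1  {8,9}→1  {9,10}→2
  3 left: {3,4,10}→1  {4,9,10}→3  {7,8,9}→1  {8,9,10}→3
  4 left: {2,3,4,10}→1  {3,4,9,10}→4  {4,8,9,10}→6  {6,7,8,9}→1  {7,8,9,10}→4
  5 left: {1,2,3,4,10}→1  {2,3,4,9,10}→5  {3,4,8,9,10}→10  {4,7,8,9,10}→10  {5,6,7,8,9}→1  {6,7,8,9,10}→5
  6 left: {1,2,3,4,9,10}→6  {2,3,4,8,9,10}→15  {3,4,7,8,9,10}→20  {4,6,7,8,9,10}→15  {5,6,7,8,9,10}→6
  7 left: {1,2,3,4,8,9,10}→21  {2,3,4,7,8,9,10}→35  {3,4,6,7,8,9,10}→35  {4,5,6,7,8,9,10}→21
  8 left: {1,2,3,4,7,8,9,10}→56  {2,3,4,6,7,8,9,10}→70  {3,4,5,6,7,8,9,10}→56
  9 left: {1,2,3,4,6,7,8,9,10}→126  {2,3,4,5,6,7,8,9,10}→126
  placing 0:h first → 252 extensions

252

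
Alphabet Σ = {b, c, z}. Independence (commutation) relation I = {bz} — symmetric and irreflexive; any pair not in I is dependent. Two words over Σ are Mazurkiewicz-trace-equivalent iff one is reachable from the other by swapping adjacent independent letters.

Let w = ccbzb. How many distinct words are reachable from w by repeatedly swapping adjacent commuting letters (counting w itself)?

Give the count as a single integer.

#0=c has no predecessor
#1=c depends on [0:c]
#2=b depends on [1:c]
#3=z depends on [1:c]
#4=b depends on [2:b]
sources: [0:c]
N(rest) = Σ N(rest − s) over sources s of rest; N(one piece) = 1:
  size 1 → [3]=1  [4]=1
  size 2 → [2,4]=1  [3,4]=2
  size 3 → [2,3,4]=3
  first=0(c) contributes 3

3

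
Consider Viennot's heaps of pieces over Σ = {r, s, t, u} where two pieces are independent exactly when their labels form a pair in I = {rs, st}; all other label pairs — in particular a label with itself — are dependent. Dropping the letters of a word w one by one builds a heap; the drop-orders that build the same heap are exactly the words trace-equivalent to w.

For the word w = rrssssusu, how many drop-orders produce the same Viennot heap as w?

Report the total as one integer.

15

#0=r has no predecessor
#1=r depends on [0:r]
#2=s has no predecessor
#3=s depends on [2:s]
#4=s depends on [3:s]
#5=s depends on [4:s]
#6=u depends on [1:r, 5:s]
#7=s depends on [6:u]
#8=u depends on [7:s]
sources: [0:r, 2:s]
N(rest) = Σ N(rest − s) over sources s of rest; N(one piece) = 1:
  size 1 → [8]=1
  size 2 → [7,8]=1
  size 3 → [6,7,8]=1
  size 4 → [1,6,7,8]=1  [5,6,7,8]=1
  size 5 → [0,1,6,7,8]=1  [1,5,6,7,8]=2  [4,5,6,7,8]=1
  size 6 → [0,1,5,6,7,8]=3  [1,4,5,6,7,8]=3  [3,4,5,6,7,8]=1
  size 7 → [0,1,4,5,6,7,8]=6  [1,3,4,5,6,7,8]=4  [2,3,4,5,6,7,8]=1
  first=0(r) contributes 5
  first=2(s) contributes 10
|[w]| = 15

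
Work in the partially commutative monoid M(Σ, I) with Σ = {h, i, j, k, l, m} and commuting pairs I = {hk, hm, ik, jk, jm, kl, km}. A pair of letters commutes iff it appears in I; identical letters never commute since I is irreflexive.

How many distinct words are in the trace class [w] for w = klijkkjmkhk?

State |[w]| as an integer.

#0=k has no predecessor
#1=l has no predecessor
#2=i depends on [1:l]
#3=j depends on [2:i]
#4=k depends on [0:k]
#5=k depends on [4:k]
#6=j depends on [3:j]
#7=m depends on [2:i]
#8=k depends on [5:k]
#9=h depends on [6:j]
#10=k depends on [8:k]
sources: [0:k, 1:l]
N(rest) = Σ N(rest − s) over sources s of rest; N(one piece) = 1:
  size 1 → [7]=1  [9]=1  [10]=1
  size 2 → [6,9]=1  [7,9]=2  [7,10]=2  [8,10]=1  [9,10]=2
  size 3 → [3,6,9]=1  [5,8,10]=1  [6,7,9]=3  [6,9,10]=3  [7,8,10]=3  [7,9,10]=6  [8,9,10]=3
  size 4 → [3,6,7,9]=4  [3,6,9,10]=4  [4,5,8,10]=1  [5,7,8,10]=4  [5,8,9,10]=4  [6,7,9,10]=12  [6,8,9,10]=6  [7,8,9,10]=12
  size 5 → [0,4,5,8,10]=1  [2,3,6,7,9]=4  [3,6,7,9,10]=20  [3,6,8,9,10]=10  [4,5,7,8,10]=5  [4,5,8,9,10]=5  [5,6,8,9,10]=10  [5,7,8,9,10]=20  [6,7,8,9,10]=30
  size 6 → [0,4,5,7,8,10]=6  [0,4,5,8,9,10]=6  [1,2,3,6,7,9]=4  [2,3,6,7,9,10]=24  [3,5,6,8,9,10]=20  [3,6,7,8,9,10]=60  [4,5,6,8,9,10]=15  [4,5,7,8,9,10]=30  [5,6,7,8,9,10]=60
  size 7 → [0,4,5,6,8,9,10]=21  [0,4,5,7,8,9,10]=42  [1,2,3,6,7,9,10]=28  [2,3,6,7,8,9,10]=84  [3,4,5,6,8,9,10]=35  [3,5,6,7,8,9,10]=140  [4,5,6,7,8,9,10]=105
  size 8 → [0,3,4,5,6,8,9,10]=56  [0,4,5,6,7,8,9,10]=168  [1,2,3,6,7,8,9,10]=112  [2,3,5,6,7,8,9,10]=224  [3,4,5,6,7,8,9,10]=280
  size 9 → [0,3,4,5,6,7,8,9,10]=504  [1,2,3,5,6,7,8,9,10]=336  [2,3,4,5,6,7,8,9,10]=504
  first=0(k) contributes 840
  first=1(l) contributes 1008
|[w]| = 1848

1848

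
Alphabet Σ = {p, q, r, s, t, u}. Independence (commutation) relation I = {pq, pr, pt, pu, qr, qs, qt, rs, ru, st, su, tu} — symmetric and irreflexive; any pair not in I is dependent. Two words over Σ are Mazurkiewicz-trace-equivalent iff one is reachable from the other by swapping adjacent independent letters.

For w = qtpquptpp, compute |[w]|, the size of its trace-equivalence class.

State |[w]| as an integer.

1260

0(q) covers ∅
1(t) covers ∅
2(p) covers ∅
3(q) covers 0:q
4(u) covers 3:q
5(p) covers 2:p
6(t) covers 1:t
7(p) covers 5:p
8(p) covers 7:p
floor of heap: 0:q, 1:t, 2:p
completions by unplaced set U, small U first (add the entries for U minus each lowest piece of U):
  |U|=1: {4}:1  {6}:1  {8}:1
  |U|=2: {1,6}:1  {3,4}:1  {4,6}:2  {4,8}:2  {6,8}:2  {7,8}:1
  |U|=3: {0,3,4}:1  {1,4,6}:3  {1,6,8}:3  {3,4,6}:3  {3,4,8}:3  {4,6,8}:6  {4,7,8}:3  {5,7,8}:1  {6,7,8}:3
  |U|=4: {0,3,4,6}:4  {0,3,4,8}:4  {1,3,4,6}:6  {1,4,6,8}:12  {1,6,7,8}:6  {2,5,7,8}:1  {3,4,6,8}:12  {3,4,7,8}:6  {4,5,7,8}:4  {4,6,7,8}:12  {5,6,7,8}:4
  |U|=5: {0,1,3,4,6}:10  {0,3,4,6,8}:20  {0,3,4,7,8}:10  {1,3,4,6,8}:30  {1,4,6,7,8}:30  {1,5,6,7,8}:10  {2,4,5,7,8}:5  {2,5,6,7,8}:5  {3,4,5,7,8}:10  {3,4,6,7,8}:30  {4,5,6,7,8}:20
  |U|=6: {0,1,3,4,6,8}:60  {0,3,4,5,7,8}:20  {0,3,4,6,7,8}:60  {1,2,5,6,7,8}:15  {1,3,4,6,7,8}:90  {1,4,5,6,7,8}:60  {2,3,4,5,7,8}:15  {2,4,5,6,7,8}:30  {3,4,5,6,7,8}:60
  |U|=7: {0,1,3,4,6,7,8}:210  {0,2,3,4,5,7,8}:35  {0,3,4,5,6,7,8}:140  {1,2,4,5,6,7,8}:105  {1,3,4,5,6,7,8}:210  {2,3,4,5,6,7,8}:105
  start at 0(q): 420
  start at 1(t): 280
  start at 2(p): 560
sum over floor = 1260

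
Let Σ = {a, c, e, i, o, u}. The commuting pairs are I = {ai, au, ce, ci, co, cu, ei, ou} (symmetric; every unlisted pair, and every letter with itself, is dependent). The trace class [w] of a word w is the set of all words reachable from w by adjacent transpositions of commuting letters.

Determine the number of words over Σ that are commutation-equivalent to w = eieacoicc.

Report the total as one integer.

0(e) covers ∅
1(i) covers ∅
2(e) covers 0:e
3(a) covers 2:e
4(c) covers 3:a
5(o) covers 1:i, 3:a
6(i) covers 5:o
7(c) covers 4:c
8(c) covers 7:c
floor of heap: 0:e, 1:i
completions by unplaced set U, small U first (add the entries for U minus each lowest piece of U):
  |U|=1: {6}:1  {8}:1
  |U|=2: {5,6}:1  {6,8}:2  {7,8}:1
  |U|=3: {1,5,6}:1  {4,7,8}:1  {5,6,8}:3  {6,7,8}:3
  |U|=4: {1,5,6,8}:4  {4,6,7,8}:4  {5,6,7,8}:6
  |U|=5: {1,5,6,7,8}:10  {4,5,6,7,8}:10
  |U|=6: {1,4,5,6,7,8}:20  {3,4,5,6,7,8}:10
  |U|=7: {1,3,4,5,6,7,8}:30  {2,3,4,5,6,7,8}:10
  start at 0(e): 40
  start at 1(i): 10
sum over floor = 50

50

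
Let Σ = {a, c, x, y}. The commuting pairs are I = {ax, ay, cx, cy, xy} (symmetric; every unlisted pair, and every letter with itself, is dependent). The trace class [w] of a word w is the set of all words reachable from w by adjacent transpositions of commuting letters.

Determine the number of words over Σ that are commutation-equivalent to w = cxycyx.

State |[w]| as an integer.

90

0(c) covers ∅
1(x) covers ∅
2(y) covers ∅
3(c) covers 0:c
4(y) covers 2:y
5(x) covers 1:x
floor of heap: 0:c, 1:x, 2:y
completions by unplaced set U, small U first (add the entries for U minus each lowest piece of U):
  |U|=1: {3}:1  {4}:1  {5}:1
  |U|=2: {0,3}:1  {1,5}:1  {2,4}:1  {3,4}:2  {3,5}:2  {4,5}:2
  |U|=3: {0,3,4}:3  {0,3,5}:3  {1,3,5}:3  {1,4,5}:3  {2,3,4}:3  {2,4,5}:3  {3,4,5}:6
  |U|=4: {0,1,3,5}:6  {0,2,3,4}:6  {0,3,4,5}:12  {1,2,4,5}:6  {1,3,4,5}:12  {2,3,4,5}:12
  start at 0(c): 30
  start at 1(x): 30
  start at 2(y): 30
sum over floor = 90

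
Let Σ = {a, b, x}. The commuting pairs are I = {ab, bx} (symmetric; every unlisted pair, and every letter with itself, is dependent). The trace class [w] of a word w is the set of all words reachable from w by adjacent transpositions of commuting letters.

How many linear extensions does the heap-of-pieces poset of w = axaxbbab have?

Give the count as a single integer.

piece 0:a — minimal
piece 1:x rests on {0:a}
piece 2:a rests on {1:x}
piece 3:x rests on {2:a}
piece 4:b — minimal
piece 5:b rests on {4:b}
piece 6:a rests on {3:x}
piece 7:b rests on {5:b}
minimal pieces: {0:a, 4:b}
ways to finish when only these pieces remain (= sum over removing one remaining piece with nothing left below it):
  1 left: {6}→1  {7}→1
  2 left: {3,6}→1  {5,7}→1  {6,7}→2
  3 left: {2,3,6}→1  {3,6,7}→3  {4,5,7}→1  {5,6,7}→3
  4 left: {1,2,3,6}→1  {2,3,6,7}→4  {3,5,6,7}→6  {4,5,6,7}→4
  5 left: {0,1,2,3,6}→1  {1,2,3,6,7}→5  {2,3,5,6,7}→10  {3,4,5,6,7}→10
  6 left: {0,1,2,3,6,7}→6  {1,2,3,5,6,7}→15  {2,3,4,5,6,7}→20
  placing 0:a first → 35 extensions
  placing 4:b first → 21 extensions
total linear extensions = 56

56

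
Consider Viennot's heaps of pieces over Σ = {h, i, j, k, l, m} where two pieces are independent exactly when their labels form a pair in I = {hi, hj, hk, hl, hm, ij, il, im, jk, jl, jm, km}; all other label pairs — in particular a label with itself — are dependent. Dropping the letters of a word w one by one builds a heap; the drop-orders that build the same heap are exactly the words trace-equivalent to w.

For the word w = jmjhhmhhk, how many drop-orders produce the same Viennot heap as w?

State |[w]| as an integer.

3780

piece 0:j — minimal
piece 1:m — minimal
piece 2:j rests on {0:j}
piece 3:h — minimal
piece 4:h rests on {3:h}
piece 5:m rests on {1:m}
piece 6:h rests on {4:h}
piece 7:h rests on {6:h}
piece 8:k — minimal
minimal pieces: {0:j, 1:m, 3:h, 8:k}
ways to finish when only these pieces remain (= sum over removing one remaining piece with nothing left below it):
  1 left: {2}→1  {5}→1  {7}→1  {8}→1
  2 left: {0,2}→1  {1,5}→1  {2,5}→2  {2,7}→2  {2,8}→2  {5,7}→2  {5,8}→2  {6,7}→1  {7,8}→2
  3 left: {0,2,5}→3  {0,2,7}→3  {0,2,8}→3  {1,2,5}→3  {1,5,7}→3  {1,5,8}→3  {2,5,7}→6  {2,5,8}→6  {2,6,7}→3  {2,7,8}→6  {4,6,7}→1  {5,6,7}→3  {5,7,8}→6  {6,7,8}→3
  4 left: {0,1,2,5}→6  {0,2,5,7}→12  {0,2,5,8}→12  {0,2,6,7}→6  {0,2,7,8}→12  {1,2,5,7}→12  {1,2,5,8}→12  {1,5,6,7}→6  {1,5,7,8}→12  {2,4,6,7}→4  {2,5,6,7}→12  {2,5,7,8}→24  {2,6,7,8}→12  {3,4,6,7}→1  {4,5,6,7}→4  {4,6,7,8}→4  {5,6,7,8}→12
  5 left: {0,1,2,5,7}→30  {0,1,2,5,8}→30  {0,2,4,6,7}→10  {0,2,5,6,7}→30  {0,2,5,7,8}→60  {0,2,6,7,8}→30  {1,2,5,6,7}→30  {1,2,5,7,8}→60  {1,4,5,6,7}→10  {1,5,6,7,8}→30  {2,3,4,6,7}→5  {2,4,5,6,7}→20  {2,4,6,7,8}→20  {2,5,6,7,8}→60  {3,4,5,6,7}→5  {3,4,6,7,8}→5  {4,5,6,7,8}→20
  6 left: {0,1,2,5,6,7}→90  {0,1,2,5,7,8}→180  {0,2,3,4,6,7}→15  {0,2,4,5,6,7}→60  {0,2,4,6,7,8}→60  {0,2,5,6,7,8}→180  {1,2,4,5,6,7}→60  {1,2,5,6,7,8}→180  {1,3,4,5,6,7}→15  {1,4,5,6,7,8}→60  {2,3,4,5,6,7}→30  {2,3,4,6,7,8}→30  {2,4,5,6,7,8}→120  {3,4,5,6,7,8}→30
  7 left: {0,1,2,4,5,6,7}→210  {0,1,2,5,6,7,8}→630  {0,2,3,4,5,6,7}→105  {0,2,3,4,6,7,8}→105  {0,2,4,5,6,7,8}→420  {1,2,3,4,5,6,7}→105  {1,2,4,5,6,7,8}→420  {1,3,4,5,6,7,8}→105  {2,3,4,5,6,7,8}→210
  placing 0:j first → 840 extensions
  placing 1:m first → 840 extensions
  placing 3:h first → 1680 extensions
  placing 8:k first → 420 extensions
total linear extensions = 3780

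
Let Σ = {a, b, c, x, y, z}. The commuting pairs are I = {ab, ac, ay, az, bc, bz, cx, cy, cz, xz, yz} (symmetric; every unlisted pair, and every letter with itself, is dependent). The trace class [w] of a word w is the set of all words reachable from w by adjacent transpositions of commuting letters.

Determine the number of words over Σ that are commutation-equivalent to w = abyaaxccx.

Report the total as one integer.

#0=a has no predecessor
#1=b has no predecessor
#2=y depends on [1:b]
#3=a depends on [0:a]
#4=a depends on [3:a]
#5=x depends on [2:y, 4:a]
#6=c has no predecessor
#7=c depends on [6:c]
#8=x depends on [5:x]
sources: [0:a, 1:b, 6:c]
N(rest) = Σ N(rest − s) over sources s of rest; N(one piece) = 1:
  size 1 → [7]=1  [8]=1
  size 2 → [5,8]=1  [6,7]=1  [7,8]=2
  size 3 → [2,5,8]=1  [4,5,8]=1  [5,7,8]=3  [6,7,8]=3
  size 4 → [1,2,5,8]=1  [2,4,5,8]=2  [2,5,7,8]=4  [3,4,5,8]=1  [4,5,7,8]=4  [5,6,7,8]=6
  size 5 → [0,3,4,5,8]=1  [1,2,4,5,8]=3  [1,2,5,7,8]=5  [2,3,4,5,8]=3  [2,4,5,7,8]=10  [2,5,6,7,8]=10  [3,4,5,7,8]=5  [4,5,6,7,8]=10
  size 6 → [0,2,3,4,5,8]=4  [0,3,4,5,7,8]=6  [1,2,3,4,5,8]=6  [1,2,4,5,7,8]=18  [1,2,5,6,7,8]=15  [2,3,4,5,7,8]=18  [2,4,5,6,7,8]=30  [3,4,5,6,7,8]=15
  size 7 → [0,1,2,3,4,5,8]=10  [0,2,3,4,5,7,8]=28  [0,3,4,5,6,7,8]=21  [1,2,3,4,5,7,8]=42  [1,2,4,5,6,7,8]=63  [2,3,4,5,6,7,8]=63
  first=0(a) contributes 168
  first=1(b) contributes 112
  first=6(c) contributes 80
|[w]| = 360

360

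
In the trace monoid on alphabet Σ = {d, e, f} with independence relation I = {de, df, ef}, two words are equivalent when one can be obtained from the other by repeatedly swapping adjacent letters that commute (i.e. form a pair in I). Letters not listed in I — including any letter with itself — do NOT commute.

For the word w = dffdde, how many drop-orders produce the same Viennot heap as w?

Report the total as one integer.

#0=d has no predecessor
#1=f has no predecessor
#2=f depends on [1:f]
#3=d depends on [0:d]
#4=d depends on [3:d]
#5=e has no predecessor
sources: [0:d, 1:f, 5:e]
N(rest) = Σ N(rest − s) over sources s of rest; N(one piece) = 1:
  size 1 → [2]=1  [4]=1  [5]=1
  size 2 → [1,2]=1  [2,4]=2  [2,5]=2  [3,4]=1  [4,5]=2
  size 3 → [0,3,4]=1  [1,2,4]=3  [1,2,5]=3  [2,3,4]=3  [2,4,5]=6  [3,4,5]=3
  size 4 → [0,2,3,4]=4  [0,3,4,5]=4  [1,2,3,4]=6  [1,2,4,5]=12  [2,3,4,5]=12
  first=0(d) contributes 30
  first=1(f) contributes 20
  first=5(e) contributes 10
|[w]| = 60

60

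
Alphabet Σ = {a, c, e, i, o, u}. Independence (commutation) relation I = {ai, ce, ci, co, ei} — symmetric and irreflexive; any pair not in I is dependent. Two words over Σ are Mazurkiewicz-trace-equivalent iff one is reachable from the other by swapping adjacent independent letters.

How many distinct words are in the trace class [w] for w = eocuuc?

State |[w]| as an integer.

3

#0=e has no predecessor
#1=o depends on [0:e]
#2=c has no predecessor
#3=u depends on [1:o, 2:c]
#4=u depends on [3:u]
#5=c depends on [4:u]
sources: [0:e, 2:c]
N(rest) = Σ N(rest − s) over sources s of rest; N(one piece) = 1:
  size 1 → [5]=1
  size 2 → [4,5]=1
  size 3 → [3,4,5]=1
  size 4 → [1,3,4,5]=1  [2,3,4,5]=1
  first=0(e) contributes 2
  first=2(c) contributes 1
|[w]| = 3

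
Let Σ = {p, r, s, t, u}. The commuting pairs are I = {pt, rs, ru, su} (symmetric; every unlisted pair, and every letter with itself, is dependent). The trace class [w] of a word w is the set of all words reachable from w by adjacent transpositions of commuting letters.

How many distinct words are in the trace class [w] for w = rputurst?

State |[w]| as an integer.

6

0(r) covers ∅
1(p) covers 0:r
2(u) covers 1:p
3(t) covers 2:u
4(u) covers 3:t
5(r) covers 3:t
6(s) covers 3:t
7(t) covers 4:u, 5:r, 6:s
floor of heap: 0:r
completions by unplaced set U, small U first (add the entries for U minus each lowest piece of U):
  |U|=1: {7}:1
  |U|=2: {4,7}:1  {5,7}:1  {6,7}:1
  |U|=3: {4,5,7}:2  {4,6,7}:2  {5,6,7}:2
  |U|=4: {4,5,6,7}:6
  |U|=5: {3,4,5,6,7}:6
  |U|=6: {2,3,4,5,6,7}:6
  start at 0(r): 6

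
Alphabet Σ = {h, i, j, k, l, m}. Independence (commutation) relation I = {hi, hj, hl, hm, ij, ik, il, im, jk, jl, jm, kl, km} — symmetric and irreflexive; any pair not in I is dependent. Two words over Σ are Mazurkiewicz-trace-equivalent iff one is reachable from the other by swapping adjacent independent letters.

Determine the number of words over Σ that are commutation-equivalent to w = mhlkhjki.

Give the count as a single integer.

piece 0:m — minimal
piece 1:h — minimal
piece 2:l rests on {0:m}
piece 3:k rests on {1:h}
piece 4:h rests on {3:k}
piece 5:j — minimal
piece 6:k rests on {4:h}
piece 7:i — minimal
minimal pieces: {0:m, 1:h, 5:j, 7:i}
ways to finish when only these pieces remain (= sum over removing one remaining piece with nothing left below it):
  1 left: {2}→1  {5}→1  {6}→1  {7}→1
  2 left: {0,2}→1  {2,5}→2  {2,6}→2  {2,7}→2  {4,6}→1  {5,6}→2  {5,7}→2  {6,7}→2
  3 left: {0,2,5}→3  {0,2,6}→3  {0,2,7}→3  {2,4,6}→3  {2,5,6}→6  {2,5,7}→6  {2,6,7}→6  {3,4,6}→1  {4,5,6}→3  {4,6,7}→3  {5,6,7}→6
  4 left: {0,2,4,6}→6  {0,2,5,6}→12  {0,2,5,7}→12  {0,2,6,7}→12  {1,3,4,6}→1  {2,3,4,6}→4  {2,4,5,6}→12  {2,4,6,7}→12  {2,5,6,7}→24  {3,4,5,6}→4  {3,4,6,7}→4  {4,5,6,7}→12
  5 left: {0,2,3,4,6}→10  {0,2,4,5,6}→30  {0,2,4,6,7}→30  {0,2,5,6,7}→60  {1,2,3,4,6}→5  {1,3,4,5,6}→5  {1,3,4,6,7}→5  {2,3,4,5,6}→20  {2,3,4,6,7}→20  {2,4,5,6,7}→60  {3,4,5,6,7}→20
  6 left: {0,1,2,3,4,6}→15  {0,2,3,4,5,6}→60  {0,2,3,4,6,7}→60  {0,2,4,5,6,7}→180  {1,2,3,4,5,6}→30  {1,2,3,4,6,7}→30  {1,3,4,5,6,7}→30  {2,3,4,5,6,7}→120
  placing 0:m first → 210 extensions
  placing 1:h first → 420 extensions
  placing 5:j first → 105 extensions
  placing 7:i first → 105 extensions
total linear extensions = 840

840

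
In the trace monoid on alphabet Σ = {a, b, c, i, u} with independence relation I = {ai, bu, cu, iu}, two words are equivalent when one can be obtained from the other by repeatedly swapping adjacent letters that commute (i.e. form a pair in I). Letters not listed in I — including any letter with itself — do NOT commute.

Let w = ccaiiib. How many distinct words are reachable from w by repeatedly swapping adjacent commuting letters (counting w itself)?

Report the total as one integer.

4

drop 0:c onto floor
drop 1:c onto {0:c}
drop 2:a onto {1:c}
drop 3:i onto {1:c}
drop 4:i onto {3:i}
drop 5:i onto {4:i}
drop 6:b onto {2:a, 5:i}
ground layer = {0:c}
drop-orders for the pieces not yet dropped (sum over which currently-grounded one goes next):
  1 to go: {6} 1
  2 to go: {2,6} 1  {5,6} 1
  3 to go: {2,5,6} 2  {4,5,6} 1
  4 to go: {2,4,5,6} 3  {3,4,5,6} 1
  5 to go: {2,3,4,5,6} 4
  if 0:c drops first: 4 orders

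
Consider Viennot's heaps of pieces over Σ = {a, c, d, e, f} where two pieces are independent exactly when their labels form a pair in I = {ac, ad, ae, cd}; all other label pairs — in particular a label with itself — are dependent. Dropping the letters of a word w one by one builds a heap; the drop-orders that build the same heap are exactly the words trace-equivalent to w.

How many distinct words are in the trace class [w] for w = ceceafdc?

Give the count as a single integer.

#0=c has no predecessor
#1=e depends on [0:c]
#2=c depends on [1:e]
#3=e depends on [2:c]
#4=a has no predecessor
#5=f depends on [3:e, 4:a]
#6=d depends on [5:f]
#7=c depends on [5:f]
sources: [0:c, 4:a]
N(rest) = Σ N(rest − s) over sources s of rest; N(one piece) = 1:
  size 1 → [6]=1  [7]=1
  size 2 → [6,7]=2
  size 3 → [5,6,7]=2
  size 4 → [3,5,6,7]=2  [4,5,6,7]=2
  size 5 → [2,3,5,6,7]=2  [3,4,5,6,7]=4
  size 6 → [1,2,3,5,6,7]=2  [2,3,4,5,6,7]=6
  first=0(c) contributes 8
  first=4(a) contributes 2
|[w]| = 10

10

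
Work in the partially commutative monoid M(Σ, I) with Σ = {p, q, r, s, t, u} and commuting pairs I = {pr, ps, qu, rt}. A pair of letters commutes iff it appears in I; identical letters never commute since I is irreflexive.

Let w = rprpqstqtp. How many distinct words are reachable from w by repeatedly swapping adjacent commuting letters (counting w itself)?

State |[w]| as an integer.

6

0(r) covers ∅
1(p) covers ∅
2(r) covers 0:r
3(p) covers 1:p
4(q) covers 2:r, 3:p
5(s) covers 4:q
6(t) covers 5:s
7(q) covers 6:t
8(t) covers 7:q
9(p) covers 8:t
floor of heap: 0:r, 1:p
completions by unplaced set U, small U first (add the entries for U minus each lowest piece of U):
  |U|=1: {9}:1
  |U|=2: {8,9}:1
  |U|=3: {7,8,9}:1
  |U|=4: {6,7,8,9}:1
  |U|=5: {5,6,7,8,9}:1
  |U|=6: {4,5,6,7,8,9}:1
  |U|=7: {2,4,5,6,7,8,9}:1  {3,4,5,6,7,8,9}:1
  |U|=8: {0,2,4,5,6,7,8,9}:1  {1,3,4,5,6,7,8,9}:1  {2,3,4,5,6,7,8,9}:2
  start at 0(r): 3
  start at 1(p): 3
sum over floor = 6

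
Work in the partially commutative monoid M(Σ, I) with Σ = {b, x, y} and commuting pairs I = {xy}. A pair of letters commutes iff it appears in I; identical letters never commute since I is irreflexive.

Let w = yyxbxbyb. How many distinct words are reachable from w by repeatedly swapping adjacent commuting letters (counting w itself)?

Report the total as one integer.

3

#0=y has no predecessor
#1=y depends on [0:y]
#2=x has no predecessor
#3=b depends on [1:y, 2:x]
#4=x depends on [3:b]
#5=b depends on [4:x]
#6=y depends on [5:b]
#7=b depends on [6:y]
sources: [0:y, 2:x]
N(rest) = Σ N(rest − s) over sources s of rest; N(one piece) = 1:
  size 1 → [7]=1
  size 2 → [6,7]=1
  size 3 → [5,6,7]=1
  size 4 → [4,5,6,7]=1
  size 5 → [3,4,5,6,7]=1
  size 6 → [1,3,4,5,6,7]=1  [2,3,4,5,6,7]=1
  first=0(y) contributes 2
  first=2(x) contributes 1
|[w]| = 3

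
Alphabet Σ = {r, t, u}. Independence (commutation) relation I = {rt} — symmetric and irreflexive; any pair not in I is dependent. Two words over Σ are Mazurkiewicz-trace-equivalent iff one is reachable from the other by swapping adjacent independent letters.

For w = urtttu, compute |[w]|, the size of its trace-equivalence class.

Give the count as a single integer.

4

#0=u has no predecessor
#1=r depends on [0:u]
#2=t depends on [0:u]
#3=t depends on [2:t]
#4=t depends on [3:t]
#5=u depends on [1:r, 4:t]
sources: [0:u]
N(rest) = Σ N(rest − s) over sources s of rest; N(one piece) = 1:
  size 1 → [5]=1
  size 2 → [1,5]=1  [4,5]=1
  size 3 → [1,4,5]=2  [3,4,5]=1
  size 4 → [1,3,4,5]=3  [2,3,4,5]=1
  first=0(u) contributes 4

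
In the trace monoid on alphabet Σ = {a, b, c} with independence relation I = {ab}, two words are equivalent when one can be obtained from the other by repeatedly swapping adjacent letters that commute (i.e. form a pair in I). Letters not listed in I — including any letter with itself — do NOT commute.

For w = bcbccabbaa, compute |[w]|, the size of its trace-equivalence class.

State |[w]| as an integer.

10

drop 0:b onto floor
drop 1:c onto {0:b}
drop 2:b onto {1:c}
drop 3:c onto {2:b}
drop 4:c onto {3:c}
drop 5:a onto {4:c}
drop 6:b onto {4:c}
drop 7:b onto {6:b}
drop 8:a onto {5:a}
drop 9:a onto {8:a}
ground layer = {0:b}
drop-orders for the pieces not yet dropped (sum over which currently-grounded one goes next):
  1 to go: {7} 1  {9} 1
  2 to go: {6,7} 1  {7,9} 2  {8,9} 1
  3 to go: {5,8,9} 1  {6,7,9} 3  {7,8,9} 3
  4 to go: {5,7,8,9} 4  {6,7,8,9} 6
  5 to go: {5,6,7,8,9} 10
  6 to go: {4,5,6,7,8,9} 10
  7 to go: {3,4,5,6,7,8,9} 10
  8 to go: {2,3,4,5,6,7,8,9} 10
  if 0:b drops first: 10 orders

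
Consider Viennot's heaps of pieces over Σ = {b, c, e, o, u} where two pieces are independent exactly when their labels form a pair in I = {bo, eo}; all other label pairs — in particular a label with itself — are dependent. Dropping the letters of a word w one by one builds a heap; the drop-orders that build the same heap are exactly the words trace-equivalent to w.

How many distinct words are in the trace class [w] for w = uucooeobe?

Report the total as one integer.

20

#0=u has no predecessor
#1=u depends on [0:u]
#2=c depends on [1:u]
#3=o depends on [2:c]
#4=o depends on [3:o]
#5=e depends on [2:c]
#6=o depends on [4:o]
#7=b depends on [5:e]
#8=e depends on [7:b]
sources: [0:u]
N(rest) = Σ N(rest − s) over sources s of rest; N(one piece) = 1:
  size 1 → [6]=1  [8]=1
  size 2 → [4,6]=1  [6,8]=2  [7,8]=1
  size 3 → [3,4,6]=1  [4,6,8]=3  [5,7,8]=1  [6,7,8]=3
  size 4 → [3,4,6,8]=4  [4,6,7,8]=6  [5,6,7,8]=4
  size 5 → [3,4,6,7,8]=10  [4,5,6,7,8]=10
  size 6 → [3,4,5,6,7,8]=20
  size 7 → [2,3,4,5,6,7,8]=20
  first=0(u) contributes 20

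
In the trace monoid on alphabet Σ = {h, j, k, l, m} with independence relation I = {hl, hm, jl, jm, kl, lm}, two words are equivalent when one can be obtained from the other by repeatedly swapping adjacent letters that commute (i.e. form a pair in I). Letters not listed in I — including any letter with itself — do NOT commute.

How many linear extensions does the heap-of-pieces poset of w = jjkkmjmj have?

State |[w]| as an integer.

6

piece 0:j — minimal
piece 1:j rests on {0:j}
piece 2:k rests on {1:j}
piece 3:k rests on {2:k}
piece 4:m rests on {3:k}
piece 5:j rests on {3:k}
piece 6:m rests on {4:m}
piece 7:j rests on {5:j}
minimal pieces: {0:j}
ways to finish when only these pieces remain (= sum over removing one remaining piece with nothing left below it):
  1 left: {6}→1  {7}→1
  2 left: {4,6}→1  {5,7}→1  {6,7}→2
  3 left: {4,6,7}→3  {5,6,7}→3
  4 left: {4,5,6,7}→6
  5 left: {3,4,5,6,7}→6
  6 left: {2,3,4,5,6,7}→6
  placing 0:j first → 6 extensions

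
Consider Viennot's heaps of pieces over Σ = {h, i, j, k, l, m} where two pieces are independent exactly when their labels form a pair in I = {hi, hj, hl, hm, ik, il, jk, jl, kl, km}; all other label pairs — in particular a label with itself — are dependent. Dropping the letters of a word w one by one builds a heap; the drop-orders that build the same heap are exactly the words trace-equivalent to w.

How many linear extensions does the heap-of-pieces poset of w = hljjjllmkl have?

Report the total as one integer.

drop 0:h onto floor
drop 1:l onto floor
drop 2:j onto floor
drop 3:j onto {2:j}
drop 4:j onto {3:j}
drop 5:l onto {1:l}
drop 6:l onto {5:l}
drop 7:m onto {4:j, 6:l}
drop 8:k onto {0:h}
drop 9:l onto {7:m}
ground layer = {0:h, 1:l, 2:j}
drop-orders for the pieces not yet dropped (sum over which currently-grounded one goes next):
  1 to go: {8} 1  {9} 1
  2 to go: {0,8} 1  {7,9} 1  {8,9} 2
  3 to go: {0,8,9} 3  {4,7,9} 1  {6,7,9} 1  {7,8,9} 3
  4 to go: {0,7,8,9} 6  {3,4,7,9} 1  {4,6,7,9} 2  {4,7,8,9} 4  {5,6,7,9} 1  {6,7,8,9} 4
  5 to go: {0,4,7,8,9} 10  {0,6,7,8,9} 10  {1,5,6,7,9} 1  {2,3,4,7,9} 1  {3,4,6,7,9} 3  {3,4,7,8,9} 5  {4,5,6,7,9} 3  {4,6,7,8,9} 10  {5,6,7,8,9} 5
  6 to go: {0,3,4,7,8,9} 15  {0,4,6,7,8,9} 30  {0,5,6,7,8,9} 15  {1,4,5,6,7,9} 4  {1,5,6,7,8,9} 6  {2,3,4,6,7,9} 4  {2,3,4,7,8,9} 6  {3,4,5,6,7,9} 6  {3,4,6,7,8,9} 18  {4,5,6,7,8,9} 18
  7 to go: {0,1,5,6,7,8,9} 21  {0,2,3,4,7,8,9} 21  {0,3,4,6,7,8,9} 63  {0,4,5,6,7,8,9} 63  {1,3,4,5,6,7,9} 10  {1,4,5,6,7,8,9} 28  {2,3,4,5,6,7,9} 10  {2,3,4,6,7,8,9} 28  {3,4,5,6,7,8,9} 42
  8 to go: {0,1,4,5,6,7,8,9} 112  {0,2,3,4,6,7,8,9} 112  {0,3,4,5,6,7,8,9} 168  {1,2,3,4,5,6,7,9} 20  {1,3,4,5,6,7,8,9} 80  {2,3,4,5,6,7,8,9} 80
  if 0:h drops first: 180 orders
  if 1:l drops first: 360 orders
  if 2:j drops first: 360 orders
heap linearizations: 900

900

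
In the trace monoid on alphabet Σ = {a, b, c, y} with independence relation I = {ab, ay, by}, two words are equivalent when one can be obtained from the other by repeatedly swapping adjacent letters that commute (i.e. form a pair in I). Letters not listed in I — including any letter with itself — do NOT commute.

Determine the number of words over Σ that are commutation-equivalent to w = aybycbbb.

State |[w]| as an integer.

12

#0=a has no predecessor
#1=y has no predecessor
#2=b has no predecessor
#3=y depends on [1:y]
#4=c depends on [0:a, 2:b, 3:y]
#5=b depends on [4:c]
#6=b depends on [5:b]
#7=b depends on [6:b]
sources: [0:a, 1:y, 2:b]
N(rest) = Σ N(rest − s) over sources s of rest; N(one piece) = 1:
  size 1 → [7]=1
  size 2 → [6,7]=1
  size 3 → [5,6,7]=1
  size 4 → [4,5,6,7]=1
  size 5 → [0,4,5,6,7]=1  [2,4,5,6,7]=1  [3,4,5,6,7]=1
  size 6 → [0,2,4,5,6,7]=2  [0,3,4,5,6,7]=2  [1,3,4,5,6,7]=1  [2,3,4,5,6,7]=2
  first=0(a) contributes 3
  first=1(y) contributes 6
  first=2(b) contributes 3
|[w]| = 12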